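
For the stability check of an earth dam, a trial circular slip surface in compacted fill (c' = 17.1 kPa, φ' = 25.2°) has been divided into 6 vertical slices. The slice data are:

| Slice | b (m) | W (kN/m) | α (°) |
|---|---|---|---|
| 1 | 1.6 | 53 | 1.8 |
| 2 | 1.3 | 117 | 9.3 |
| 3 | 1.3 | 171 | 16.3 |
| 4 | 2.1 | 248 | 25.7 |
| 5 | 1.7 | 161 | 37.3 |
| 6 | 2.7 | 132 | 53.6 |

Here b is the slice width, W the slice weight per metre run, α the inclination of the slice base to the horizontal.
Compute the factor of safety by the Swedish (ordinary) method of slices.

Ordinary method of slices: FS = Σ[c'·Δl_i + (W_i cosα_i)·tanφ'] / Σ W_i sinα_i, with Δl_i = b_i / cosα_i.
Slice 1: Δl = 1.6/cos1.8° = 1.601 m; N'_1 = 53·cos1.8° = 53.0; c'Δl = 27.37; W sinα = 1.7
Slice 2: Δl = 1.3/cos9.3° = 1.317 m; N'_2 = 117·cos9.3° = 115.5; c'Δl = 22.53; W sinα = 18.9
Slice 3: Δl = 1.3/cos16.3° = 1.354 m; N'_3 = 171·cos16.3° = 164.1; c'Δl = 23.16; W sinα = 48.0
Slice 4: Δl = 2.1/cos25.7° = 2.331 m; N'_4 = 248·cos25.7° = 223.5; c'Δl = 39.85; W sinα = 107.5
Slice 5: Δl = 1.7/cos37.3° = 2.137 m; N'_5 = 161·cos37.3° = 128.1; c'Δl = 36.54; W sinα = 97.6
Slice 6: Δl = 2.7/cos53.6° = 4.550 m; N'_6 = 132·cos53.6° = 78.3; c'Δl = 77.80; W sinα = 106.2
Σc'Δl = 227.3 kN/m; ΣN' = 762.4 kN/m; ΣW sinα = 379.9 kN/m
Resisting = 227.3 + 762.4·tan25.2° = 227.3 + 358.8 = 586.0 kN/m
FS = 586.0 / 379.9 = 1.543

FS = 1.54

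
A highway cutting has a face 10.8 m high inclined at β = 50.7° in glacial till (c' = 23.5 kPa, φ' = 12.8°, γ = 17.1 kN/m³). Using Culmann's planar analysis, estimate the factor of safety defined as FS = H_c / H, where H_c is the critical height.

H_c = (4c'/γ) · sinβ cosφ' / [1 − cos(β − φ')]
    = (4·23.5/17.1) · sin50.7°·cos12.8° / [1 − cos37.9°]
    = 5.497 · 0.7546 / 0.2109 = 19.67 m
FS = H_c / H = 19.67 / 10.8 = 1.821

FS = 1.82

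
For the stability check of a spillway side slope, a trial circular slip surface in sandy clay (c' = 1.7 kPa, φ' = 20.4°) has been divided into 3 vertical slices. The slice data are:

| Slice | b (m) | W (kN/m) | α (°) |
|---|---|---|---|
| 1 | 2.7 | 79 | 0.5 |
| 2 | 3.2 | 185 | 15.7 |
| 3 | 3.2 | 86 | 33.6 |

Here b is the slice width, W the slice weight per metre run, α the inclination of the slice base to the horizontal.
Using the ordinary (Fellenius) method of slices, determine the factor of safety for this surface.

FS = 1.41

Ordinary method of slices: FS = Σ[c'·Δl_i + (W_i cosα_i)·tanφ'] / Σ W_i sinα_i, with Δl_i = b_i / cosα_i.
Slice 1: Δl = 2.7/cos0.5° = 2.700 m; N'_1 = 79·cos0.5° = 79.0; c'Δl = 4.59; W sinα = 0.7
Slice 2: Δl = 3.2/cos15.7° = 3.324 m; N'_2 = 185·cos15.7° = 178.1; c'Δl = 5.65; W sinα = 50.1
Slice 3: Δl = 3.2/cos33.6° = 3.842 m; N'_3 = 86·cos33.6° = 71.6; c'Δl = 6.53; W sinα = 47.6
Σc'Δl = 16.8 kN/m; ΣN' = 328.7 kN/m; ΣW sinα = 98.3 kN/m
Resisting = 16.8 + 328.7·tan20.4° = 16.8 + 122.3 = 139.0 kN/m
FS = 139.0 / 98.3 = 1.414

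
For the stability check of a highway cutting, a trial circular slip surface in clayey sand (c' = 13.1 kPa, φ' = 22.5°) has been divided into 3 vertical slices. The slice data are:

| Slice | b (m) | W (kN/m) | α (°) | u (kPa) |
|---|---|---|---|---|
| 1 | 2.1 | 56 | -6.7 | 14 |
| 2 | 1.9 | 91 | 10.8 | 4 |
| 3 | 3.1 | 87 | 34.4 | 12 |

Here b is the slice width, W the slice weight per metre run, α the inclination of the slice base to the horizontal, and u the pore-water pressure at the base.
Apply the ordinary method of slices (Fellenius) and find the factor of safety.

FS = 2.65

Ordinary method of slices: FS = Σ[c'·Δl_i + (W_i cosα_i − u_i·Δl_i)·tanφ'] / Σ W_i sinα_i, with Δl_i = b_i / cosα_i.
Slice 1: Δl = 2.1/cos(-6.7°) = 2.114 m; N'_1 = 56·cos(-6.7°) − 14·2.114 = 26.0; c'Δl = 27.70; W sinα = -6.5
Slice 2: Δl = 1.9/cos10.8° = 1.934 m; N'_2 = 91·cos10.8° − 4·1.934 = 81.7; c'Δl = 25.34; W sinα = 17.1
Slice 3: Δl = 3.1/cos34.4° = 3.757 m; N'_3 = 87·cos34.4° − 12·3.757 = 26.7; c'Δl = 49.22; W sinα = 49.2
Σc'Δl = 102.3 kN/m; ΣN' = 134.4 kN/m; ΣW sinα = 59.7 kN/m
Resisting = 102.3 + 134.4·tan22.5° = 102.3 + 55.7 = 157.9 kN/m
FS = 157.9 / 59.7 = 2.646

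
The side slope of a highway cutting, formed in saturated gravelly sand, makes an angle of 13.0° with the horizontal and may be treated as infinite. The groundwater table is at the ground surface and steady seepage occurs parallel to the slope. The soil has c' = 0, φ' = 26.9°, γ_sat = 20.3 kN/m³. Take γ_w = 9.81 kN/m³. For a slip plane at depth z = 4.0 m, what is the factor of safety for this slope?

With seepage parallel to the slope and the water table at the surface, the effective normal stress on the slip plane uses the buoyant unit weight γ' = γ_sat − γ_w while the driving shear stress uses γ_sat:
FS = [c' + γ' z cos²β tanφ'] / [γ_sat z sinβ cosβ]
(For c' = 0 this reduces to FS = (γ'/γ_sat)·tanφ'/tanβ.)
γ' = 20.3 − 9.81 = 10.49 kN/m³
Numerator = 0.0 + 10.49·4.0·cos²13.0°·tan26.9° = 0.0 + 10.49·4.0·0.9494·0.5073 = 20.210 kPa
Denominator = 20.3·4.0·sin13.0°·cos13.0° = 20.3·4.0·0.2250·0.9744 = 17.798 kPa
FS = 20.210 / 17.798 = 1.136

FS = 1.14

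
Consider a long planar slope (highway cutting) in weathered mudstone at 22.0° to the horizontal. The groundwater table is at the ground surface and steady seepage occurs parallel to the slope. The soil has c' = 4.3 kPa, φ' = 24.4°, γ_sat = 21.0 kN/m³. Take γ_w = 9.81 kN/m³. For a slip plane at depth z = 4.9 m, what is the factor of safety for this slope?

FS = 0.72

With seepage parallel to the slope and the water table at the surface, the effective normal stress on the slip plane uses the buoyant unit weight γ' = γ_sat − γ_w while the driving shear stress uses γ_sat:
FS = [c' + γ' z cos²β tanφ'] / [γ_sat z sinβ cosβ]
γ' = 21.0 − 9.81 = 11.19 kN/m³
Numerator = 4.3 + 11.19·4.9·cos²22.0°·tan24.4° = 4.3 + 11.19·4.9·0.8597·0.4536 = 25.682 kPa
Denominator = 21.0·4.9·sin22.0°·cos22.0° = 21.0·4.9·0.3746·0.9272 = 35.740 kPa
FS = 25.682 / 35.740 = 0.719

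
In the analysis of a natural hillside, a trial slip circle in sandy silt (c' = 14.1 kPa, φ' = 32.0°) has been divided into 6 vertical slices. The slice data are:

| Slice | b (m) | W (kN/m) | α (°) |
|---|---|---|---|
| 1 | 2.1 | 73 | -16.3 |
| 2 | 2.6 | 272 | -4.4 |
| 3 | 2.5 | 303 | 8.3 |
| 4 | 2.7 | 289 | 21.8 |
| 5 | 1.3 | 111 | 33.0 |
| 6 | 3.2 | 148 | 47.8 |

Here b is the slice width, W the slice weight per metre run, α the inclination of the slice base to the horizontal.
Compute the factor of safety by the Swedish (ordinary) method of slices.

FS = 3.29

Ordinary method of slices: FS = Σ[c'·Δl_i + (W_i cosα_i)·tanφ'] / Σ W_i sinα_i, with Δl_i = b_i / cosα_i.
Slice 1: Δl = 2.1/cos(-16.3°) = 2.188 m; N'_1 = 73·cos(-16.3°) = 70.1; c'Δl = 30.85; W sinα = -20.5
Slice 2: Δl = 2.6/cos(-4.4°) = 2.608 m; N'_2 = 272·cos(-4.4°) = 271.2; c'Δl = 36.77; W sinα = -20.9
Slice 3: Δl = 2.5/cos8.3° = 2.526 m; N'_3 = 303·cos8.3° = 299.8; c'Δl = 35.62; W sinα = 43.7
Slice 4: Δl = 2.7/cos21.8° = 2.908 m; N'_4 = 289·cos21.8° = 268.3; c'Δl = 41.00; W sinα = 107.3
Slice 5: Δl = 1.3/cos33.0° = 1.550 m; N'_5 = 111·cos33.0° = 93.1; c'Δl = 21.86; W sinα = 60.5
Slice 6: Δl = 3.2/cos47.8° = 4.764 m; N'_6 = 148·cos47.8° = 99.4; c'Δl = 67.17; W sinα = 109.6
Σc'Δl = 233.3 kN/m; ΣN' = 1101.9 kN/m; ΣW sinα = 279.8 kN/m
Resisting = 233.3 + 1101.9·tan32.0° = 233.3 + 688.6 = 921.8 kN/m
FS = 921.8 / 279.8 = 3.295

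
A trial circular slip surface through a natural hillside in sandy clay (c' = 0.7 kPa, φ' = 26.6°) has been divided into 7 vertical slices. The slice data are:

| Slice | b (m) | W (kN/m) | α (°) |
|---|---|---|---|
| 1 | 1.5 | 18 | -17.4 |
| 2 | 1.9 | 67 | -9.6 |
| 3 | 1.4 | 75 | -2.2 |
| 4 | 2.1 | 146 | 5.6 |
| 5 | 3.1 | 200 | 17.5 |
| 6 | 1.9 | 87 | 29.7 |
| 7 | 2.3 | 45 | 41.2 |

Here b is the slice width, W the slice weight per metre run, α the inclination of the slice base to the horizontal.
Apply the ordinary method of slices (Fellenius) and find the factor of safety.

Ordinary method of slices: FS = Σ[c'·Δl_i + (W_i cosα_i)·tanφ'] / Σ W_i sinα_i, with Δl_i = b_i / cosα_i.
Slice 1: Δl = 1.5/cos(-17.4°) = 1.572 m; N'_1 = 18·cos(-17.4°) = 17.2; c'Δl = 1.10; W sinα = -5.4
Slice 2: Δl = 1.9/cos(-9.6°) = 1.927 m; N'_2 = 67·cos(-9.6°) = 66.1; c'Δl = 1.35; W sinα = -11.2
Slice 3: Δl = 1.4/cos(-2.2°) = 1.401 m; N'_3 = 75·cos(-2.2°) = 74.9; c'Δl = 0.98; W sinα = -2.9
Slice 4: Δl = 2.1/cos5.6° = 2.110 m; N'_4 = 146·cos5.6° = 145.3; c'Δl = 1.48; W sinα = 14.2
Slice 5: Δl = 3.1/cos17.5° = 3.250 m; N'_5 = 200·cos17.5° = 190.7; c'Δl = 2.28; W sinα = 60.1
Slice 6: Δl = 1.9/cos29.7° = 2.187 m; N'_6 = 87·cos29.7° = 75.6; c'Δl = 1.53; W sinα = 43.1
Slice 7: Δl = 2.3/cos41.2° = 3.057 m; N'_7 = 45·cos41.2° = 33.9; c'Δl = 2.14; W sinα = 29.6
Σc'Δl = 10.9 kN/m; ΣN' = 603.7 kN/m; ΣW sinα = 127.7 kN/m
Resisting = 10.9 + 603.7·tan26.6° = 10.9 + 302.3 = 313.1 kN/m
FS = 313.1 / 127.7 = 2.452

FS = 2.45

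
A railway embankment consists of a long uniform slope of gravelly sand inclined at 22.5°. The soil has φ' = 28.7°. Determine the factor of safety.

For a dry cohesionless infinite slope the factor of safety is FS = tanφ' / tanβ.
FS = tan28.7° / tan22.5° = 0.5475 / 0.4142 = 1.322

FS = 1.32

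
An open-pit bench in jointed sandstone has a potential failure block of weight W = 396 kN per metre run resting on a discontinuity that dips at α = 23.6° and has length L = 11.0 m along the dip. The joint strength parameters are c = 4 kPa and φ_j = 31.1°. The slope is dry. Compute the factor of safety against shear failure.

Resolving the block weight along and normal to the plane and applying the Mohr–Coulomb strength on the joint:
N' = W cosα = 396·cos23.6° = 362.9 kN/m
Driving force T = W sinα = 396·sin23.6° = 158.5 kN/m
Resisting force R = c·L + N'·tanφ_j = 4·11.0 + 362.9·tan31.1° = 44.0 + 218.9 = 262.9 kN/m
FS = R / T = 262.9 / 158.5 = 1.658

FS = 1.66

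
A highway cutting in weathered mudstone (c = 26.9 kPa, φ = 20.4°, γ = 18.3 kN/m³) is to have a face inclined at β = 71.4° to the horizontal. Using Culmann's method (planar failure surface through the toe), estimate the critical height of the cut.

H_c = 14.09 m

Culmann's analysis gives the critical failure plane at α_cr = (β + φ)/2 = (71.4 + 20.4)/2 = 45.9°, and the critical height
H_c = (4c/γ) · sinβ cosφ / [1 − cos(β − φ)]
    = (4·26.9/18.3) · sin71.4°·cos20.4° / [1 − cos(51.0°)]
    = 5.880 · 0.9478·0.9373 / [1 − 0.6293]
    = 5.880 · 0.8883 / 0.3707
    = 14.09 m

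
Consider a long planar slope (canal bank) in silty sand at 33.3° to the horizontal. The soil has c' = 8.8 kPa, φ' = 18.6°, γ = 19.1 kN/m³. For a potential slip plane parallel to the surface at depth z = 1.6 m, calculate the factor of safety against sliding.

For an infinite slope with a slip plane parallel to the surface (no pore pressure): FS = [c' + γz cos²β tanφ'] / [γz sinβ cosβ].
γz = 19.1·1.6 = 30.56 kN/m²
Numerator = 8.8 + 30.56·cos²33.3°·tan18.6° = 8.8 + 30.56·0.6986·0.3365 = 15.985 kPa
Denominator = 30.56·sin33.3°·cos33.3° = 30.56·0.5490·0.8358 = 14.023 kPa
FS = 15.985 / 14.023 = 1.140

FS = 1.14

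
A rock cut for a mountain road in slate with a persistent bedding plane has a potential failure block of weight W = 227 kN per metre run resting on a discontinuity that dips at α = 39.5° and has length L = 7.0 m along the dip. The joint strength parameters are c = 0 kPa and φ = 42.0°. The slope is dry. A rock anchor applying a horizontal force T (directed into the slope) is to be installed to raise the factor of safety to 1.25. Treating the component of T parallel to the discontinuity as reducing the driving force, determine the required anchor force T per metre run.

T = 15 kN/m

Resolving forces along and normal to the sliding plane, with the horizontal anchor force T adding T·sinα to the effective normal force and T·cosα acting up the plane against the driving force:
FS = [cL + (W cosα + T sinα) tanφ] / [W sinα − T cosα]
Without the anchor: N' = 175.2 kN/m, driving T_d = 144.4 kN/m, resisting R = 0·7.0 + 175.2·tan42.0° = 157.7 kN/m, FS = 1.09.
Setting FS = 1.25 and solving for T:
1.25·(144.4 − T cos39.5°) = 157.7 + T sin39.5°·tan42.0°
T·(sin39.5°·tan42.0° + 1.25·cos39.5°) = 1.25·144.4 − 157.7
T·(0.6361·0.9004 + 1.25·0.7716) = 180.5 − 157.7 = 22.8
T·1.5373 = 22.8
T = 14.8 kN/m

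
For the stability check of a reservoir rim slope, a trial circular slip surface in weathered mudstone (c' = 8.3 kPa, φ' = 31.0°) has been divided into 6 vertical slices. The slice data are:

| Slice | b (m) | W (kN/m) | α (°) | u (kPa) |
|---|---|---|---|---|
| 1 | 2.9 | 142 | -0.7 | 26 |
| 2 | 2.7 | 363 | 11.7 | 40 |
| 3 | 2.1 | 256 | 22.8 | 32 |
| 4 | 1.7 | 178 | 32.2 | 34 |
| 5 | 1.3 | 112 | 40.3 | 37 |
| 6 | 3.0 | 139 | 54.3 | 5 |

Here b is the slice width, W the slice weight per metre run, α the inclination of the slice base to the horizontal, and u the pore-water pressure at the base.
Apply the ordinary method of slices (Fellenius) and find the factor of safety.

Ordinary method of slices: FS = Σ[c'·Δl_i + (W_i cosα_i − u_i·Δl_i)·tanφ'] / Σ W_i sinα_i, with Δl_i = b_i / cosα_i.
Slice 1: Δl = 2.9/cos(-0.7°) = 2.900 m; N'_1 = 142·cos(-0.7°) − 26·2.900 = 66.6; c'Δl = 24.07; W sinα = -1.7
Slice 2: Δl = 2.7/cos11.7° = 2.757 m; N'_2 = 363·cos11.7° − 40·2.757 = 245.2; c'Δl = 22.89; W sinα = 73.6
Slice 3: Δl = 2.1/cos22.8° = 2.278 m; N'_3 = 256·cos22.8° − 32·2.278 = 163.1; c'Δl = 18.91; W sinα = 99.2
Slice 4: Δl = 1.7/cos32.2° = 2.009 m; N'_4 = 178·cos32.2° − 34·2.009 = 82.3; c'Δl = 16.67; W sinα = 94.9
Slice 5: Δl = 1.3/cos40.3° = 1.705 m; N'_5 = 112·cos40.3° − 37·1.705 = 22.4; c'Δl = 14.15; W sinα = 72.4
Slice 6: Δl = 3.0/cos54.3° = 5.141 m; N'_6 = 139·cos54.3° − 5·5.141 = 55.4; c'Δl = 42.67; W sinα = 112.9
Σc'Δl = 139.4 kN/m; ΣN' = 634.9 kN/m; ΣW sinα = 451.3 kN/m
Resisting = 139.4 + 634.9·tan31.0° = 139.4 + 381.5 = 520.9 kN/m
FS = 520.9 / 451.3 = 1.154

FS = 1.15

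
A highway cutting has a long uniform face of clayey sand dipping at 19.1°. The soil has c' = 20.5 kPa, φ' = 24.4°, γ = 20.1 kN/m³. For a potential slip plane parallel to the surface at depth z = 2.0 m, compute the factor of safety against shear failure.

FS = 2.96

For an infinite slope with a slip plane parallel to the surface (no pore pressure): FS = [c' + γz cos²β tanφ'] / [γz sinβ cosβ].
γz = 20.1·2.0 = 40.20 kN/m²
Numerator = 20.5 + 40.20·cos²19.1°·tan24.4° = 20.5 + 40.20·0.8929·0.4536 = 36.783 kPa
Denominator = 40.20·sin19.1°·cos19.1° = 40.20·0.3272·0.9449 = 12.430 kPa
FS = 36.783 / 12.430 = 2.959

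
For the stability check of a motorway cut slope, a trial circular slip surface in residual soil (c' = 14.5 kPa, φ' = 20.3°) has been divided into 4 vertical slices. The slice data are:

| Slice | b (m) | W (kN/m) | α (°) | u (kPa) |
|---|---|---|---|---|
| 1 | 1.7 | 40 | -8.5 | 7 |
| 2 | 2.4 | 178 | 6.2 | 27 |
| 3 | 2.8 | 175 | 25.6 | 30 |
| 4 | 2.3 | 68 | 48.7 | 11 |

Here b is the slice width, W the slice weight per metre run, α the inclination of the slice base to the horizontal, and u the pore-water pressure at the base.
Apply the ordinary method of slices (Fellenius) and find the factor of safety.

Ordinary method of slices: FS = Σ[c'·Δl_i + (W_i cosα_i − u_i·Δl_i)·tanφ'] / Σ W_i sinα_i, with Δl_i = b_i / cosα_i.
Slice 1: Δl = 1.7/cos(-8.5°) = 1.719 m; N'_1 = 40·cos(-8.5°) − 7·1.719 = 27.5; c'Δl = 24.92; W sinα = -5.9
Slice 2: Δl = 2.4/cos6.2° = 2.414 m; N'_2 = 178·cos6.2° − 27·2.414 = 111.8; c'Δl = 35.00; W sinα = 19.2
Slice 3: Δl = 2.8/cos25.6° = 3.105 m; N'_3 = 175·cos25.6° − 30·3.105 = 64.7; c'Δl = 45.02; W sinα = 75.6
Slice 4: Δl = 2.3/cos48.7° = 3.485 m; N'_4 = 68·cos48.7° − 11·3.485 = 6.5; c'Δl = 50.53; W sinα = 51.1
Σc'Δl = 155.5 kN/m; ΣN' = 210.5 kN/m; ΣW sinα = 140.0 kN/m
Resisting = 155.5 + 210.5·tan20.3° = 155.5 + 77.9 = 233.4 kN/m
FS = 233.4 / 140.0 = 1.667

FS = 1.67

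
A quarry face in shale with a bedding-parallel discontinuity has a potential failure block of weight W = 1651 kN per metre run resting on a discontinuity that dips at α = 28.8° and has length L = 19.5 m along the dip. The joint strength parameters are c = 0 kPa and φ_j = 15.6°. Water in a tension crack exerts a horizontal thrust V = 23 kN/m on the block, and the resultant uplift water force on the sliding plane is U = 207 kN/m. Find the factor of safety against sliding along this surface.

Resolving the block weight along and normal to the plane and applying the Mohr–Coulomb strength on the joint:
N' = W cosα − U − V sinα = 1651·cos28.8° − 207 − 23·sin28.8° = 1228.7 kN/m
Driving force T = W sinα + V cosα = 1651·sin28.8° + 23·cos28.8° = 815.5 kN/m
Resisting force R = c·L + N'·tanφ_j = 0·19.5 + 1228.7·tan15.6° = 0.0 + 343.1 = 343.1 kN/m
FS = R / T = 343.1 / 815.5 = 0.421

FS = 0.42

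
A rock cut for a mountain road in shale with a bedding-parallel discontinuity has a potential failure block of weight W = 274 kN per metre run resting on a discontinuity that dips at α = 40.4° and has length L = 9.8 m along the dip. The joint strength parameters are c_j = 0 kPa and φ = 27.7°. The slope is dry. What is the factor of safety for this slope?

Resolving the block weight along and normal to the plane and applying the Mohr–Coulomb strength on the joint:
N' = W cosα = 274·cos40.4° = 208.7 kN/m
Driving force T = W sinα = 274·sin40.4° = 177.6 kN/m
Resisting force R = c_j·L + N'·tanφ = 0·9.8 + 208.7·tan27.7° = 0.0 + 109.5 = 109.5 kN/m
FS = R / T = 109.5 / 177.6 = 0.617

FS = 0.62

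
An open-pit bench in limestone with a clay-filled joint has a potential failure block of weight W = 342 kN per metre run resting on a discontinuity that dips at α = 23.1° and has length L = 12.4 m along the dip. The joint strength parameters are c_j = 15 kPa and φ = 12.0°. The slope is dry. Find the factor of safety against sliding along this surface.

Resolving the block weight along and normal to the plane and applying the Mohr–Coulomb strength on the joint:
N' = W cosα = 342·cos23.1° = 314.6 kN/m
Driving force T = W sinα = 342·sin23.1° = 134.2 kN/m
Resisting force R = c_j·L + N'·tanφ = 15·12.4 + 314.6·tan12.0° = 186.0 + 66.9 = 252.9 kN/m
FS = R / T = 252.9 / 134.2 = 1.885

FS = 1.88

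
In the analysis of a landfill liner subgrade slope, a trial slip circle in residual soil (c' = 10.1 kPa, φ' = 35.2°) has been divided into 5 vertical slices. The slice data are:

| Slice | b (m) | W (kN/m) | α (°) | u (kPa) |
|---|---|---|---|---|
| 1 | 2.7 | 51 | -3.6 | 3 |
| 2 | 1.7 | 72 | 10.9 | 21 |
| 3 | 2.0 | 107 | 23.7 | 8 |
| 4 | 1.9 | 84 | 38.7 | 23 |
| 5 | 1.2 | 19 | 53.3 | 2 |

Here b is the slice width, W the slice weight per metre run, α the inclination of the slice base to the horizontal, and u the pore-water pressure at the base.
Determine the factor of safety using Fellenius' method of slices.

Ordinary method of slices: FS = Σ[c'·Δl_i + (W_i cosα_i − u_i·Δl_i)·tanφ'] / Σ W_i sinα_i, with Δl_i = b_i / cosα_i.
Slice 1: Δl = 2.7/cos(-3.6°) = 2.705 m; N'_1 = 51·cos(-3.6°) − 3·2.705 = 42.8; c'Δl = 27.32; W sinα = -3.2
Slice 2: Δl = 1.7/cos10.9° = 1.731 m; N'_2 = 72·cos10.9° − 21·1.731 = 34.3; c'Δl = 17.49; W sinα = 13.6
Slice 3: Δl = 2.0/cos23.7° = 2.184 m; N'_3 = 107·cos23.7° − 8·2.184 = 80.5; c'Δl = 22.06; W sinα = 43.0
Slice 4: Δl = 1.9/cos38.7° = 2.435 m; N'_4 = 84·cos38.7° − 23·2.435 = 9.6; c'Δl = 24.59; W sinα = 52.5
Slice 5: Δl = 1.2/cos53.3° = 2.008 m; N'_5 = 19·cos53.3° − 2·2.008 = 7.3; c'Δl = 20.28; W sinα = 15.2
Σc'Δl = 111.7 kN/m; ΣN' = 174.5 kN/m; ΣW sinα = 121.2 kN/m
Resisting = 111.7 + 174.5·tan35.2° = 111.7 + 123.1 = 234.9 kN/m
FS = 234.9 / 121.2 = 1.938

FS = 1.94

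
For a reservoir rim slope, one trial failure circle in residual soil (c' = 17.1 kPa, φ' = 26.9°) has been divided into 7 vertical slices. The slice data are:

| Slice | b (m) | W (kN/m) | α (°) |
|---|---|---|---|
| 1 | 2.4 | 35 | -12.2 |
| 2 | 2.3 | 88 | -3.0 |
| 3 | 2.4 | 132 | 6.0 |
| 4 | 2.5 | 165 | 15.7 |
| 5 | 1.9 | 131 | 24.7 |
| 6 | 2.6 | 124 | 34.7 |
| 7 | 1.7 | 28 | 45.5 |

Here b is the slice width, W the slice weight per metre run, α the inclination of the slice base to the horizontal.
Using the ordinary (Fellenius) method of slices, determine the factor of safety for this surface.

FS = 3.28

Ordinary method of slices: FS = Σ[c'·Δl_i + (W_i cosα_i)·tanφ'] / Σ W_i sinα_i, with Δl_i = b_i / cosα_i.
Slice 1: Δl = 2.4/cos(-12.2°) = 2.455 m; N'_1 = 35·cos(-12.2°) = 34.2; c'Δl = 41.99; W sinα = -7.4
Slice 2: Δl = 2.3/cos(-3.0°) = 2.303 m; N'_2 = 88·cos(-3.0°) = 87.9; c'Δl = 39.38; W sinα = -4.6
Slice 3: Δl = 2.4/cos6.0° = 2.413 m; N'_3 = 132·cos6.0° = 131.3; c'Δl = 41.27; W sinα = 13.8
Slice 4: Δl = 2.5/cos15.7° = 2.597 m; N'_4 = 165·cos15.7° = 158.8; c'Δl = 44.41; W sinα = 44.6
Slice 5: Δl = 1.9/cos24.7° = 2.091 m; N'_5 = 131·cos24.7° = 119.0; c'Δl = 35.76; W sinα = 54.7
Slice 6: Δl = 2.6/cos34.7° = 3.162 m; N'_6 = 124·cos34.7° = 101.9; c'Δl = 54.08; W sinα = 70.6
Slice 7: Δl = 1.7/cos45.5° = 2.425 m; N'_7 = 28·cos45.5° = 19.6; c'Δl = 41.47; W sinα = 20.0
Σc'Δl = 298.4 kN/m; ΣN' = 652.8 kN/m; ΣW sinα = 191.7 kN/m
Resisting = 298.4 + 652.8·tan26.9° = 298.4 + 331.2 = 629.5 kN/m
FS = 629.5 / 191.7 = 3.283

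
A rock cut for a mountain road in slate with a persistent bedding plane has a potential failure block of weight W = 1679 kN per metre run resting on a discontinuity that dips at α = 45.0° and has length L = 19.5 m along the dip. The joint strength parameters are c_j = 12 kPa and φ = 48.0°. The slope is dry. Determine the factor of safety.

Resolving the block weight along and normal to the plane and applying the Mohr–Coulomb strength on the joint:
N' = W cosα = 1679·cos45.0° = 1187.2 kN/m
Driving force T = W sinα = 1679·sin45.0° = 1187.2 kN/m
Resisting force R = c_j·L + N'·tanφ = 12·19.5 + 1187.2·tan48.0° = 234.0 + 1318.6 = 1552.6 kN/m
FS = R / T = 1552.6 / 1187.2 = 1.308

FS = 1.31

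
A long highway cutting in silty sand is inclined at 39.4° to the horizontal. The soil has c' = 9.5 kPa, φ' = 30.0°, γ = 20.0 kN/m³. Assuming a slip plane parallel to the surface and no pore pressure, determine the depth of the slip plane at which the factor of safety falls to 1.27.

Setting FS = 1.27 in FS = [c' + γz cos²β tanφ'] / [γz sinβ cosβ] and solving for z:
z = c' / [γ cosβ (FS·sinβ − cosβ·tanφ')]
  = 9.5 / [20.0·cos39.4°·(1.27·sin39.4° − cos39.4°·tan30.0°)]
  = 9.5 / [20.0·0.7727·(1.27·0.6347 − 0.7727·0.5774)]
  = 9.5 / 5.5632 = 1.708 m

z = 1.71 m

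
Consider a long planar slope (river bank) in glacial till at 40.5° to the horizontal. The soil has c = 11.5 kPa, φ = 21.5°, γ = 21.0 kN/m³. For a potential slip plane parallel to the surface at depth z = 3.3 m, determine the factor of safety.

FS = 0.80

For an infinite slope with a slip plane parallel to the surface (no pore pressure): FS = [c + γz cos²β tanφ] / [γz sinβ cosβ].
γz = 21.0·3.3 = 69.30 kN/m²
Numerator = 11.5 + 69.30·cos²40.5°·tan21.5° = 11.5 + 69.30·0.5782·0.3939 = 27.284 kPa
Denominator = 69.30·sin40.5°·cos40.5° = 69.30·0.6494·0.7604 = 34.223 kPa
FS = 27.284 / 34.223 = 0.797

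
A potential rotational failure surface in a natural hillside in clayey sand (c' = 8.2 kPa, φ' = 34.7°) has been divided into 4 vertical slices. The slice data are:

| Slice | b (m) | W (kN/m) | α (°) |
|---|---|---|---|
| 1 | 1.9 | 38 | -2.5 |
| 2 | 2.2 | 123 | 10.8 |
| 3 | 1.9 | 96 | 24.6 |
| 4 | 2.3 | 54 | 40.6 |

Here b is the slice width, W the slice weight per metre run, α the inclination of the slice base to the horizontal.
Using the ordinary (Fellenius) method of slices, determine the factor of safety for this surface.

FS = 2.85

Ordinary method of slices: FS = Σ[c'·Δl_i + (W_i cosα_i)·tanφ'] / Σ W_i sinα_i, with Δl_i = b_i / cosα_i.
Slice 1: Δl = 1.9/cos(-2.5°) = 1.902 m; N'_1 = 38·cos(-2.5°) = 38.0; c'Δl = 15.59; W sinα = -1.7
Slice 2: Δl = 2.2/cos10.8° = 2.240 m; N'_2 = 123·cos10.8° = 120.8; c'Δl = 18.37; W sinα = 23.0
Slice 3: Δl = 1.9/cos24.6° = 2.090 m; N'_3 = 96·cos24.6° = 87.3; c'Δl = 17.14; W sinα = 40.0
Slice 4: Δl = 2.3/cos40.6° = 3.029 m; N'_4 = 54·cos40.6° = 41.0; c'Δl = 24.84; W sinα = 35.1
Σc'Δl = 75.9 kN/m; ΣN' = 287.1 kN/m; ΣW sinα = 96.5 kN/m
Resisting = 75.9 + 287.1·tan34.7° = 75.9 + 198.8 = 274.7 kN/m
FS = 274.7 / 96.5 = 2.847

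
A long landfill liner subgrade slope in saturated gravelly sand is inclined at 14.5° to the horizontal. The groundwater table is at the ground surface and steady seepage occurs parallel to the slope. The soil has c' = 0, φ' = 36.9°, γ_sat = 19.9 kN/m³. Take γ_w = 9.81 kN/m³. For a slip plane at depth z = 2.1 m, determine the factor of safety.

With seepage parallel to the slope and the water table at the surface, the effective normal stress on the slip plane uses the buoyant unit weight γ' = γ_sat − γ_w while the driving shear stress uses γ_sat:
FS = [c' + γ' z cos²β tanφ'] / [γ_sat z sinβ cosβ]
(For c' = 0 this reduces to FS = (γ'/γ_sat)·tanφ'/tanβ.)
γ' = 19.9 − 9.81 = 10.09 kN/m³
Numerator = 0.0 + 10.09·2.1·cos²14.5°·tan36.9° = 0.0 + 10.09·2.1·0.9373·0.7508 = 14.912 kPa
Denominator = 19.9·2.1·sin14.5°·cos14.5° = 19.9·2.1·0.2504·0.9681 = 10.130 kPa
FS = 14.912 / 10.130 = 1.472

FS = 1.47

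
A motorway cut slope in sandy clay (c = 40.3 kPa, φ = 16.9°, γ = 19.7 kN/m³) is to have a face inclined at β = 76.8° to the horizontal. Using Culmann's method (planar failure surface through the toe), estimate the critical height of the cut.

H_c = 15.29 m

Culmann's analysis gives the critical failure plane at α_cr = (β + φ)/2 = (76.8 + 16.9)/2 = 46.8°, and the critical height
H_c = (4c/γ) · sinβ cosφ / [1 − cos(β − φ)]
    = (4·40.3/19.7) · sin76.8°·cos16.9° / [1 − cos(59.9°)]
    = 8.183 · 0.9736·0.9568 / [1 − 0.5015]
    = 8.183 · 0.9315 / 0.4985
    = 15.29 m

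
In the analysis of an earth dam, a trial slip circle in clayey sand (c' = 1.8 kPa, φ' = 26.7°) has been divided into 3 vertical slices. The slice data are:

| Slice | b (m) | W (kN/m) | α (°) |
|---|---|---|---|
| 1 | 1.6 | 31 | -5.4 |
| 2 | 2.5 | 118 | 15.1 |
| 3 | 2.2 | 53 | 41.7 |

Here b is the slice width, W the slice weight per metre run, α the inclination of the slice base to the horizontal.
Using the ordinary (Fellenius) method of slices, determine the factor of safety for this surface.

Ordinary method of slices: FS = Σ[c'·Δl_i + (W_i cosα_i)·tanφ'] / Σ W_i sinα_i, with Δl_i = b_i / cosα_i.
Slice 1: Δl = 1.6/cos(-5.4°) = 1.607 m; N'_1 = 31·cos(-5.4°) = 30.9; c'Δl = 2.89; W sinα = -2.9
Slice 2: Δl = 2.5/cos15.1° = 2.589 m; N'_2 = 118·cos15.1° = 113.9; c'Δl = 4.66; W sinα = 30.7
Slice 3: Δl = 2.2/cos41.7° = 2.947 m; N'_3 = 53·cos41.7° = 39.6; c'Δl = 5.30; W sinα = 35.3
Σc'Δl = 12.9 kN/m; ΣN' = 184.4 kN/m; ΣW sinα = 63.1 kN/m
Resisting = 12.9 + 184.4·tan26.7° = 12.9 + 92.7 = 105.6 kN/m
FS = 105.6 / 63.1 = 1.674

FS = 1.67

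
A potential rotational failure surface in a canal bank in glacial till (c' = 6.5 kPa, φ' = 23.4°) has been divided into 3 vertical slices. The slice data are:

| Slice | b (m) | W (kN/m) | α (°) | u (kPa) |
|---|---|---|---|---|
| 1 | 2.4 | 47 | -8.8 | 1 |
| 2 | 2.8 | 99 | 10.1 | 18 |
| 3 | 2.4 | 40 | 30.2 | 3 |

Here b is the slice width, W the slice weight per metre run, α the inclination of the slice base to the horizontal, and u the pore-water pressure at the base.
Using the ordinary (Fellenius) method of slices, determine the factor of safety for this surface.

Ordinary method of slices: FS = Σ[c'·Δl_i + (W_i cosα_i − u_i·Δl_i)·tanφ'] / Σ W_i sinα_i, with Δl_i = b_i / cosα_i.
Slice 1: Δl = 2.4/cos(-8.8°) = 2.429 m; N'_1 = 47·cos(-8.8°) − 1·2.429 = 44.0; c'Δl = 15.79; W sinα = -7.2
Slice 2: Δl = 2.8/cos10.1° = 2.844 m; N'_2 = 99·cos10.1° − 18·2.844 = 46.3; c'Δl = 18.49; W sinα = 17.4
Slice 3: Δl = 2.4/cos30.2° = 2.777 m; N'_3 = 40·cos30.2° − 3·2.777 = 26.2; c'Δl = 18.05; W sinα = 20.1
Σc'Δl = 52.3 kN/m; ΣN' = 116.5 kN/m; ΣW sinα = 30.3 kN/m
Resisting = 52.3 + 116.5·tan23.4° = 52.3 + 50.4 = 102.7 kN/m
FS = 102.7 / 30.3 = 3.392

FS = 3.39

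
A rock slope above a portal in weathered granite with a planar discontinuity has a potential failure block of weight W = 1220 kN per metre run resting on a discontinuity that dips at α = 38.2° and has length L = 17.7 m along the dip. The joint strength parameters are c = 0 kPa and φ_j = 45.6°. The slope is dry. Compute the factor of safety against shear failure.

FS = 1.30

Resolving the block weight along and normal to the plane and applying the Mohr–Coulomb strength on the joint:
N' = W cosα = 1220·cos38.2° = 958.7 kN/m
Driving force T = W sinα = 1220·sin38.2° = 754.5 kN/m
Resisting force R = c·L + N'·tanφ_j = 0·17.7 + 958.7·tan45.6° = 0.0 + 979.0 = 979.0 kN/m
FS = R / T = 979.0 / 754.5 = 1.298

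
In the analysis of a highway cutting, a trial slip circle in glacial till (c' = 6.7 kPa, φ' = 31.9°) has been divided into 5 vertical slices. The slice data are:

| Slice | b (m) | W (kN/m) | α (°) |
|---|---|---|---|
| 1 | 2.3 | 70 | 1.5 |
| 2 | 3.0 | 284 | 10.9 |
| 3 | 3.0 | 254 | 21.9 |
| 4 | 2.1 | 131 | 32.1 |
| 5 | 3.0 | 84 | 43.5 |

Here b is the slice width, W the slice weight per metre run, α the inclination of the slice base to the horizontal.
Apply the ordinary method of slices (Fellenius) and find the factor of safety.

FS = 2.06

Ordinary method of slices: FS = Σ[c'·Δl_i + (W_i cosα_i)·tanφ'] / Σ W_i sinα_i, with Δl_i = b_i / cosα_i.
Slice 1: Δl = 2.3/cos1.5° = 2.301 m; N'_1 = 70·cos1.5° = 70.0; c'Δl = 15.42; W sinα = 1.8
Slice 2: Δl = 3.0/cos10.9° = 3.055 m; N'_2 = 284·cos10.9° = 278.9; c'Δl = 20.47; W sinα = 53.7
Slice 3: Δl = 3.0/cos21.9° = 3.233 m; N'_3 = 254·cos21.9° = 235.7; c'Δl = 21.66; W sinα = 94.7
Slice 4: Δl = 2.1/cos32.1° = 2.479 m; N'_4 = 131·cos32.1° = 111.0; c'Δl = 16.61; W sinα = 69.6
Slice 5: Δl = 3.0/cos43.5° = 4.136 m; N'_5 = 84·cos43.5° = 60.9; c'Δl = 27.71; W sinα = 57.8
Σc'Δl = 101.9 kN/m; ΣN' = 756.4 kN/m; ΣW sinα = 277.7 kN/m
Resisting = 101.9 + 756.4·tan31.9° = 101.9 + 470.8 = 572.7 kN/m
FS = 572.7 / 277.7 = 2.062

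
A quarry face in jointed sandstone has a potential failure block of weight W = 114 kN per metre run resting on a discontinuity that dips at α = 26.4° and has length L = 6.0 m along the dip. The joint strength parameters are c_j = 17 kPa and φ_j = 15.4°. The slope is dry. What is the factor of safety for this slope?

FS = 2.57

Resolving the block weight along and normal to the plane and applying the Mohr–Coulomb strength on the joint:
N' = W cosα = 114·cos26.4° = 102.1 kN/m
Driving force T = W sinα = 114·sin26.4° = 50.7 kN/m
Resisting force R = c_j·L + N'·tanφ_j = 17·6.0 + 102.1·tan15.4° = 102.0 + 28.1 = 130.1 kN/m
FS = R / T = 130.1 / 50.7 = 2.567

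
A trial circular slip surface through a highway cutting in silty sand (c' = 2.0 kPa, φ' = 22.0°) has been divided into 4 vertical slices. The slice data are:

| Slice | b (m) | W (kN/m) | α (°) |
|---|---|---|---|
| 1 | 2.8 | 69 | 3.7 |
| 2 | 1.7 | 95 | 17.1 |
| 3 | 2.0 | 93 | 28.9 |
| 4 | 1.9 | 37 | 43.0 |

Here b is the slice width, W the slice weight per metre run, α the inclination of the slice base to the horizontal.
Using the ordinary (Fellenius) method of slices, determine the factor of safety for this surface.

Ordinary method of slices: FS = Σ[c'·Δl_i + (W_i cosα_i)·tanφ'] / Σ W_i sinα_i, with Δl_i = b_i / cosα_i.
Slice 1: Δl = 2.8/cos3.7° = 2.806 m; N'_1 = 69·cos3.7° = 68.9; c'Δl = 5.61; W sinα = 4.5
Slice 2: Δl = 1.7/cos17.1° = 1.779 m; N'_2 = 95·cos17.1° = 90.8; c'Δl = 3.56; W sinα = 27.9
Slice 3: Δl = 2.0/cos28.9° = 2.285 m; N'_3 = 93·cos28.9° = 81.4; c'Δl = 4.57; W sinα = 44.9
Slice 4: Δl = 1.9/cos43.0° = 2.598 m; N'_4 = 37·cos43.0° = 27.1; c'Δl = 5.20; W sinα = 25.2
Σc'Δl = 18.9 kN/m; ΣN' = 268.1 kN/m; ΣW sinα = 102.6 kN/m
Resisting = 18.9 + 268.1·tan22.0° = 18.9 + 108.3 = 127.3 kN/m
FS = 127.3 / 102.6 = 1.241

FS = 1.24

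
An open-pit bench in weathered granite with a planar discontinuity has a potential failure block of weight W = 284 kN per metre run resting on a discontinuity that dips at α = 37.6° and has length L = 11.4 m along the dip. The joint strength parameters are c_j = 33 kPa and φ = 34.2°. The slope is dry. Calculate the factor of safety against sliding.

Resolving the block weight along and normal to the plane and applying the Mohr–Coulomb strength on the joint:
N' = W cosα = 284·cos37.6° = 225.0 kN/m
Driving force T = W sinα = 284·sin37.6° = 173.3 kN/m
Resisting force R = c_j·L + N'·tanφ = 33·11.4 + 225.0·tan34.2° = 376.2 + 152.9 = 529.1 kN/m
FS = R / T = 529.1 / 173.3 = 3.054

FS = 3.05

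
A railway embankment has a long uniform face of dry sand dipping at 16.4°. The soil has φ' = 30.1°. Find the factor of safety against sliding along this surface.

FS = 1.97

For a dry cohesionless infinite slope the factor of safety is FS = tanφ' / tanβ.
FS = tan30.1° / tan16.4° = 0.5797 / 0.2943 = 1.970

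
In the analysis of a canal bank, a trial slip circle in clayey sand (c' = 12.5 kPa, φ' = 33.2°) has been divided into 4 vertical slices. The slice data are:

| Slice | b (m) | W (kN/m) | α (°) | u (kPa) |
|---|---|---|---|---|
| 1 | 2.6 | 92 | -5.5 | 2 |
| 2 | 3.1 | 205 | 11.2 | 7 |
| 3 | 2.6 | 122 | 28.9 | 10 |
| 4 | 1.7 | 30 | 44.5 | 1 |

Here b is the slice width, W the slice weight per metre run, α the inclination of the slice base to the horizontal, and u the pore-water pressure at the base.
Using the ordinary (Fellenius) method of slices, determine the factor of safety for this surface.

FS = 3.38

Ordinary method of slices: FS = Σ[c'·Δl_i + (W_i cosα_i − u_i·Δl_i)·tanφ'] / Σ W_i sinα_i, with Δl_i = b_i / cosα_i.
Slice 1: Δl = 2.6/cos(-5.5°) = 2.612 m; N'_1 = 92·cos(-5.5°) − 2·2.612 = 86.4; c'Δl = 32.65; W sinα = -8.8
Slice 2: Δl = 3.1/cos11.2° = 3.160 m; N'_2 = 205·cos11.2° − 7·3.160 = 179.0; c'Δl = 39.50; W sinα = 39.8
Slice 3: Δl = 2.6/cos28.9° = 2.970 m; N'_3 = 122·cos28.9° − 10·2.970 = 77.1; c'Δl = 37.12; W sinα = 59.0
Slice 4: Δl = 1.7/cos44.5° = 2.383 m; N'_4 = 30·cos44.5° − 1·2.383 = 19.0; c'Δl = 29.79; W sinα = 21.0
Σc'Δl = 139.1 kN/m; ΣN' = 361.4 kN/m; ΣW sinα = 111.0 kN/m
Resisting = 139.1 + 361.4·tan33.2° = 139.1 + 236.5 = 375.6 kN/m
FS = 375.6 / 111.0 = 3.384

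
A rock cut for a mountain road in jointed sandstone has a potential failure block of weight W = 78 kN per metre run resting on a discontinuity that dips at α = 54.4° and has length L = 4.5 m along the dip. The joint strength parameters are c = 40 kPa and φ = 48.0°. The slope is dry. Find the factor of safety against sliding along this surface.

Resolving the block weight along and normal to the plane and applying the Mohr–Coulomb strength on the joint:
N' = W cosα = 78·cos54.4° = 45.4 kN/m
Driving force T = W sinα = 78·sin54.4° = 63.4 kN/m
Resisting force R = c·L + N'·tanφ = 40·4.5 + 45.4·tan48.0° = 180.0 + 50.4 = 230.4 kN/m
FS = R / T = 230.4 / 63.4 = 3.633

FS = 3.63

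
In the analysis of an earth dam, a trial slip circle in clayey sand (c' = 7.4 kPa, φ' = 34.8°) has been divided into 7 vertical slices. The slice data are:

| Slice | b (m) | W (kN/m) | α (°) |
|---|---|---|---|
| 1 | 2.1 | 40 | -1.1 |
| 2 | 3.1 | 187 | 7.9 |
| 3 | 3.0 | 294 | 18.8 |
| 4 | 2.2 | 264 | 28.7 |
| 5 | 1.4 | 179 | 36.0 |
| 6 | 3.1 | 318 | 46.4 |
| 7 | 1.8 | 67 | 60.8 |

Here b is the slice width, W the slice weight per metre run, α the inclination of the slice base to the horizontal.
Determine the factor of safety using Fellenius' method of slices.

Ordinary method of slices: FS = Σ[c'·Δl_i + (W_i cosα_i)·tanφ'] / Σ W_i sinα_i, with Δl_i = b_i / cosα_i.
Slice 1: Δl = 2.1/cos(-1.1°) = 2.100 m; N'_1 = 40·cos(-1.1°) = 40.0; c'Δl = 15.54; W sinα = -0.8
Slice 2: Δl = 3.1/cos7.9° = 3.130 m; N'_2 = 187·cos7.9° = 185.2; c'Δl = 23.16; W sinα = 25.7
Slice 3: Δl = 3.0/cos18.8° = 3.169 m; N'_3 = 294·cos18.8° = 278.3; c'Δl = 23.45; W sinα = 94.7
Slice 4: Δl = 2.2/cos28.7° = 2.508 m; N'_4 = 264·cos28.7° = 231.6; c'Δl = 18.56; W sinα = 126.8
Slice 5: Δl = 1.4/cos36.0° = 1.730 m; N'_5 = 179·cos36.0° = 144.8; c'Δl = 12.81; W sinα = 105.2
Slice 6: Δl = 3.1/cos46.4° = 4.495 m; N'_6 = 318·cos46.4° = 219.3; c'Δl = 33.26; W sinα = 230.3
Slice 7: Δl = 1.8/cos60.8° = 3.690 m; N'_7 = 67·cos60.8° = 32.7; c'Δl = 27.30; W sinα = 58.5
Σc'Δl = 154.1 kN/m; ΣN' = 1131.9 kN/m; ΣW sinα = 640.4 kN/m
Resisting = 154.1 + 1131.9·tan34.8° = 154.1 + 786.7 = 940.8 kN/m
FS = 940.8 / 640.4 = 1.469

FS = 1.47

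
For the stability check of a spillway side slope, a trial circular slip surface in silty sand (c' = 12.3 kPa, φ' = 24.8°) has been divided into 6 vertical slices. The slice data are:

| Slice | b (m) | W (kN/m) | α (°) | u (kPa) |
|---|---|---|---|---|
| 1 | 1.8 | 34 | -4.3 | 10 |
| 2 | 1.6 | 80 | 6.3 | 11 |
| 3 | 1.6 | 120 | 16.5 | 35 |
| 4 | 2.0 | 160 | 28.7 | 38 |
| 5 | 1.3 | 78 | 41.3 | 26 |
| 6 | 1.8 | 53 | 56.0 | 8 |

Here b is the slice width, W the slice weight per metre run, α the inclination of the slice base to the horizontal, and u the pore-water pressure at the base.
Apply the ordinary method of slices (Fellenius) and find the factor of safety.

FS = 1.16

Ordinary method of slices: FS = Σ[c'·Δl_i + (W_i cosα_i − u_i·Δl_i)·tanφ'] / Σ W_i sinα_i, with Δl_i = b_i / cosα_i.
Slice 1: Δl = 1.8/cos(-4.3°) = 1.805 m; N'_1 = 34·cos(-4.3°) − 10·1.805 = 15.9; c'Δl = 22.20; W sinα = -2.5
Slice 2: Δl = 1.6/cos6.3° = 1.610 m; N'_2 = 80·cos6.3° − 11·1.610 = 61.8; c'Δl = 19.80; W sinα = 8.8
Slice 3: Δl = 1.6/cos16.5° = 1.669 m; N'_3 = 120·cos16.5° − 35·1.669 = 56.7; c'Δl = 20.53; W sinα = 34.1
Slice 4: Δl = 2.0/cos28.7° = 2.280 m; N'_4 = 160·cos28.7° − 38·2.280 = 53.7; c'Δl = 28.05; W sinα = 76.8
Slice 5: Δl = 1.3/cos41.3° = 1.730 m; N'_5 = 78·cos41.3° − 26·1.730 = 13.6; c'Δl = 21.28; W sinα = 51.5
Slice 6: Δl = 1.8/cos56.0° = 3.219 m; N'_6 = 53·cos56.0° − 8·3.219 = 3.9; c'Δl = 39.59; W sinα = 43.9
Σc'Δl = 151.4 kN/m; ΣN' = 205.5 kN/m; ΣW sinα = 212.6 kN/m
Resisting = 151.4 + 205.5·tan24.8° = 151.4 + 95.0 = 246.4 kN/m
FS = 246.4 / 212.6 = 1.159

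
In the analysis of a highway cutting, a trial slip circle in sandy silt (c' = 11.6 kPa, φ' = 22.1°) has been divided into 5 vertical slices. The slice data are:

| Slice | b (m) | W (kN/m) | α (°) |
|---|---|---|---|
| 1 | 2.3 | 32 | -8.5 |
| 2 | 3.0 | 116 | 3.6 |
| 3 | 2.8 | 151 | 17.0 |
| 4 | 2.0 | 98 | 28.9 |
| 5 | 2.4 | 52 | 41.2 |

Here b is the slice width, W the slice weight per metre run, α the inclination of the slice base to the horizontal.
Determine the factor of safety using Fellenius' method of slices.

Ordinary method of slices: FS = Σ[c'·Δl_i + (W_i cosα_i)·tanφ'] / Σ W_i sinα_i, with Δl_i = b_i / cosα_i.
Slice 1: Δl = 2.3/cos(-8.5°) = 2.326 m; N'_1 = 32·cos(-8.5°) = 31.6; c'Δl = 26.98; W sinα = -4.7
Slice 2: Δl = 3.0/cos3.6° = 3.006 m; N'_2 = 116·cos3.6° = 115.8; c'Δl = 34.87; W sinα = 7.3
Slice 3: Δl = 2.8/cos17.0° = 2.928 m; N'_3 = 151·cos17.0° = 144.4; c'Δl = 33.96; W sinα = 44.1
Slice 4: Δl = 2.0/cos28.9° = 2.285 m; N'_4 = 98·cos28.9° = 85.8; c'Δl = 26.50; W sinα = 47.4
Slice 5: Δl = 2.4/cos41.2° = 3.190 m; N'_5 = 52·cos41.2° = 39.1; c'Δl = 37.00; W sinα = 34.3
Σc'Δl = 159.3 kN/m; ΣN' = 416.7 kN/m; ΣW sinα = 128.3 kN/m
Resisting = 159.3 + 416.7·tan22.1° = 159.3 + 169.2 = 328.5 kN/m
FS = 328.5 / 128.3 = 2.560

FS = 2.56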